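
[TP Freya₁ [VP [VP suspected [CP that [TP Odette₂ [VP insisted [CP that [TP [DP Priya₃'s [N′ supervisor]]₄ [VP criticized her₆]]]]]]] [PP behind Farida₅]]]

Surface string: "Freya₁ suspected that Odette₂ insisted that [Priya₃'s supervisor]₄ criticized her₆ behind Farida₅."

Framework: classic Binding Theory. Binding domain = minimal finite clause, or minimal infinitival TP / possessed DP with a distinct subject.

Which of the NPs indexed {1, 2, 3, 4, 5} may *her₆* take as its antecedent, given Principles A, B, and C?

*her* is a pronoun, so Principle B applies: it must be free in its binding domain.
Binding domain of *her₆*: the embedded TP, whose subject is [Priya₃'s supervisor]₄.
*Freya₁* c-commands the pronoun but from outside its binding domain, and is not c-commanded by it → coindexation permitted.
*Odette₂* c-commands the pronoun but from outside its binding domain, and is not c-commanded by it → coindexation permitted.
*Priya₃* and the pronoun do not c-command one another → neither Principle B nor Principle C is at stake; coindexation permitted.
*[Priya₃'s supervisor]₄* c-commands the pronoun within its binding domain → coindexation would violate Principle B.
*Farida₅* and the pronoun do not c-command one another → neither Principle B nor Principle C is at stake; coindexation permitted.

{1, 2, 3, 5}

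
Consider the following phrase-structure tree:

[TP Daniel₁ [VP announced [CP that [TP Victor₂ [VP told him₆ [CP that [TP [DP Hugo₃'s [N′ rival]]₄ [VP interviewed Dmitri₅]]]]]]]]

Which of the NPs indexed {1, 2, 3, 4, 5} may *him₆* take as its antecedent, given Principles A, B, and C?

{1}

*him* is a pronoun, so Principle B applies: it must be free in its binding domain.
Binding domain of *him₆*: the embedded TP, whose subject is Victor₂.
*Daniel₁* c-commands the pronoun but from outside its binding domain, and is not c-commanded by it → coindexation permitted.
*Victor₂* c-commands the pronoun within its binding domain → coindexation would violate Principle B.
*Hugo₃*: the pronoun c-commands this R-expression → coindexation would violate Principle C on *Hugo₃*.
*[Hugo₃'s rival]₄*: the pronoun c-commands this R-expression → coindexation would violate Principle C on *[Hugo₃'s rival]₄*.
*Dmitri₅*: the pronoun c-commands this R-expression → coindexation would violate Principle C on *Dmitri₅*.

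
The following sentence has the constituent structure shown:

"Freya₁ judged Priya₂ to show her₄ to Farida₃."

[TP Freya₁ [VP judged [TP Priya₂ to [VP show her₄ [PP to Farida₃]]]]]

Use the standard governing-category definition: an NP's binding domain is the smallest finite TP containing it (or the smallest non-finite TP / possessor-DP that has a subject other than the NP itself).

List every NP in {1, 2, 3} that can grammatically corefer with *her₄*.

{1}

*her* is a pronoun, so Principle B applies: it must be free in its binding domain.
Binding domain of *her₄*: the embedded TP, whose subject is Priya₂.
*Freya₁* c-commands the pronoun but from outside its binding domain, and is not c-commanded by it → coindexation permitted.
*Priya₂* c-commands the pronoun within its binding domain → coindexation would violate Principle B.
*Farida₃*: the pronoun c-commands this R-expression → coindexation would violate Principle C on *Farida₃*.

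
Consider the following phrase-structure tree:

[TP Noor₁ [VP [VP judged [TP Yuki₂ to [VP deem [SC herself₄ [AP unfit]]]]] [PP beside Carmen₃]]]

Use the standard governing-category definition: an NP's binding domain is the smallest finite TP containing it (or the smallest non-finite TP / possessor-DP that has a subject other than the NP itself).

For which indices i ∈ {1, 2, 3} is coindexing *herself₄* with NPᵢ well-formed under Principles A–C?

*herself* is an anaphor, so Principle A applies: it must be bound in its binding domain.
Binding domain of *herself₄*: the embedded TP, whose subject is Yuki₂.
*Noor₁* c-commands the anaphor but is outside its binding domain → cannot satisfy Principle A.
*Yuki₂* c-commands the anaphor within its binding domain → licit binder.
*Carmen₃* does not c-command the anaphor → cannot bind it.

{2}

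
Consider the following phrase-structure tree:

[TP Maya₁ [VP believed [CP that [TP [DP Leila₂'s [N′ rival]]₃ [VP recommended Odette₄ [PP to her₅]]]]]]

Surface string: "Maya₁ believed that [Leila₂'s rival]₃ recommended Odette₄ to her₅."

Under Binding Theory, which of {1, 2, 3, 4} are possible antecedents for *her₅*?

*her* is a pronoun, so Principle B applies: it must be free in its binding domain.
Binding domain of *her₅*: the embedded TP, whose subject is [Leila₂'s rival]₃.
*Maya₁* c-commands the pronoun but from outside its binding domain, and is not c-commanded by it → coindexation permitted.
*Leila₂* and the pronoun do not c-command one another → neither Principle B nor Principle C is at stake; coindexation permitted.
*[Leila₂'s rival]₃* c-commands the pronoun within its binding domain → coindexation would violate Principle B.
*Odette₄* c-commands the pronoun within its binding domain → coindexation would violate Principle B.

{1, 2}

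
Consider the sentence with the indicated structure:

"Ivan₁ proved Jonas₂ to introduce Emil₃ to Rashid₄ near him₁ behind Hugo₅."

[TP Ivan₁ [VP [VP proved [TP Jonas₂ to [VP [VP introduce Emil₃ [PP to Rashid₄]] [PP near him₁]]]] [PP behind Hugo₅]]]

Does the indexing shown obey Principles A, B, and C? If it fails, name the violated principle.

grammatical

The two coindexed NPs are *Ivan₁* and *him₁*.
*him₁* is a pronoun; its binding domain is the embedded TP, whose subject is Jonas₂. Within that domain it is c-commanded only by *Jonas₂*, which carries a different index — the pronoun is free locally, so Principle B holds.
*Ivan₁* is an R-expression; *him₁* does not c-command it, and no other NP shares its index, so Principle C is satisfied.
All principles are respected.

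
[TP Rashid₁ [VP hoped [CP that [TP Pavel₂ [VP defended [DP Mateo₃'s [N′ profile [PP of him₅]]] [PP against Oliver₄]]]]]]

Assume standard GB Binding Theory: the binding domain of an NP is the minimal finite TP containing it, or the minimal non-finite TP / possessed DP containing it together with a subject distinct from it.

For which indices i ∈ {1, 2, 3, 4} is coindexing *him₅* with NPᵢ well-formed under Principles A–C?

*him* is a pronoun, so Principle B applies: it must be free in its binding domain.
Binding domain of *him₅*: the possessed DP, whose subject is Mateo₃.
*Rashid₁* c-commands the pronoun but from outside its binding domain, and is not c-commanded by it → coindexation permitted.
*Pavel₂* c-commands the pronoun but from outside its binding domain, and is not c-commanded by it → coindexation permitted.
*Mateo₃* c-commands the pronoun within its binding domain → coindexation would violate Principle B.
*Oliver₄* and the pronoun do not c-command one another → neither Principle B nor Principle C is at stake; coindexation permitted.

{1, 2, 4}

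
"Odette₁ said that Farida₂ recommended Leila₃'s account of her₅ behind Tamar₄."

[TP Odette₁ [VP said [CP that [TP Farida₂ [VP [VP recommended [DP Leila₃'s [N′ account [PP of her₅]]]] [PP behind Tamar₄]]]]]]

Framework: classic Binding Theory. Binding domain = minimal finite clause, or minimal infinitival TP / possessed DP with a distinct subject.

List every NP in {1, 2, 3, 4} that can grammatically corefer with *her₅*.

{1, 2, 4}

*her* is a pronoun, so Principle B applies: it must be free in its binding domain.
Binding domain of *her₅*: the possessed DP, whose subject is Leila₃.
*Odette₁* c-commands the pronoun but from outside its binding domain, and is not c-commanded by it → coindexation permitted.
*Farida₂* c-commands the pronoun but from outside its binding domain, and is not c-commanded by it → coindexation permitted.
*Leila₃* c-commands the pronoun within its binding domain → coindexation would violate Principle B.
*Tamar₄* and the pronoun do not c-command one another → neither Principle B nor Principle C is at stake; coindexation permitted.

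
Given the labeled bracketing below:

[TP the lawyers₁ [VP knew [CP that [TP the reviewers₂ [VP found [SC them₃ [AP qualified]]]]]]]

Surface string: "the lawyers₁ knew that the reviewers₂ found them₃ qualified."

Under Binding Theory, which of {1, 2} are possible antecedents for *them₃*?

{1}

*them* is a pronoun, so Principle B applies: it must be free in its binding domain.
Binding domain of *them₃*: the embedded TP, whose subject is the reviewers₂.
*the lawyers₁* c-commands the pronoun but from outside its binding domain, and is not c-commanded by it → coindexation permitted.
*the reviewers₂* c-commands the pronoun within its binding domain → coindexation would violate Principle B.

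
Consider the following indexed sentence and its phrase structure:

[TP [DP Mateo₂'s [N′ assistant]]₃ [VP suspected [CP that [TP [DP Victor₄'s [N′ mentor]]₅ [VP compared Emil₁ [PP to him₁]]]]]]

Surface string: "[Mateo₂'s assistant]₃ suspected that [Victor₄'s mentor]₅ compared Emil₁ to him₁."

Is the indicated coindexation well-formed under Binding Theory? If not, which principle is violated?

The two coindexed NPs are *Emil₁* and *him₁*.
*him₁* is a pronoun. Its binding domain is the embedded TP, whose subject is [Victor₄'s mentor]₅.
*Emil₁* c-commands it within that domain and carries the same index.
The pronoun is locally bound → Principle B violation.

Principle B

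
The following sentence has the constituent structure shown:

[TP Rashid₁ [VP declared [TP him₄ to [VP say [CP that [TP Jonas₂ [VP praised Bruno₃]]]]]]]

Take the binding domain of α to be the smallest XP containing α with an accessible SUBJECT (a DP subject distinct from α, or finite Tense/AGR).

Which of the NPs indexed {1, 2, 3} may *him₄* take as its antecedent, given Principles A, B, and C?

none

*him* is a pronoun, so Principle B applies: it must be free in its binding domain.
Binding domain of *him₄*: the matrix TP, whose subject is Rashid₁.
*Rashid₁* c-commands the pronoun within its binding domain → coindexation would violate Principle B.
*Jonas₂*: the pronoun c-commands this R-expression → coindexation would violate Principle C on *Jonas₂*.
*Bruno₃*: the pronoun c-commands this R-expression → coindexation would violate Principle C on *Bruno₃*.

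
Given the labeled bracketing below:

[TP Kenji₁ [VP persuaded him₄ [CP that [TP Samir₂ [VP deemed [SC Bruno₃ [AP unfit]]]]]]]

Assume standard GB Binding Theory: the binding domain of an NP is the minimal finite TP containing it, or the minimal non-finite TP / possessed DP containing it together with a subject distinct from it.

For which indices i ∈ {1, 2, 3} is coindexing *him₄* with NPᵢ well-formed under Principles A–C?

none

*him* is a pronoun, so Principle B applies: it must be free in its binding domain.
Binding domain of *him₄*: the matrix TP, whose subject is Kenji₁.
*Kenji₁* c-commands the pronoun within its binding domain → coindexation would violate Principle B.
*Samir₂*: the pronoun c-commands this R-expression → coindexation would violate Principle C on *Samir₂*.
*Bruno₃*: the pronoun c-commands this R-expression → coindexation would violate Principle C on *Bruno₃*.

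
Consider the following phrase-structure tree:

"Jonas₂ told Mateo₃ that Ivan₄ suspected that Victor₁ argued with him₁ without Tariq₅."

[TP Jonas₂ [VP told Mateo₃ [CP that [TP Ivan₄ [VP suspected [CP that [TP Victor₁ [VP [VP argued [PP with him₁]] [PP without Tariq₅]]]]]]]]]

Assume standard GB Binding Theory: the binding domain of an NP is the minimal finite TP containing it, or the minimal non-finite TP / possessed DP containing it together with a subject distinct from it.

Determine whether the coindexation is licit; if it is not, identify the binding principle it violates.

The two coindexed NPs are *Victor₁* and *him₁*.
*him₁* is a pronoun. Its binding domain is the embedded TP, whose subject is Victor₁.
*Victor₁* c-commands it within that domain and carries the same index.
The pronoun is locally bound → Principle B violation.

Principle B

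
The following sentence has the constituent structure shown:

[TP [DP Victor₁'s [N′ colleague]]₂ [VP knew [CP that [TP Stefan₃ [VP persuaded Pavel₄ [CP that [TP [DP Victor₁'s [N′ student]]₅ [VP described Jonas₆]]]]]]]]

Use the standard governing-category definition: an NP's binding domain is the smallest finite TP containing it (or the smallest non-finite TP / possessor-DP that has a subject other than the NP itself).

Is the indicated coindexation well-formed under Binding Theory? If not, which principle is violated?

grammatical

The two coindexed NPs are *Victor₁* and *Victor₁*.
*Victor₁* is an R-expression; no coindexed NP c-commands it, so Principle C holds.
*Victor₁* is an R-expression; *Victor₁* does not c-command it, and no other NP shares its index, so Principle C is satisfied.
All principles are respected.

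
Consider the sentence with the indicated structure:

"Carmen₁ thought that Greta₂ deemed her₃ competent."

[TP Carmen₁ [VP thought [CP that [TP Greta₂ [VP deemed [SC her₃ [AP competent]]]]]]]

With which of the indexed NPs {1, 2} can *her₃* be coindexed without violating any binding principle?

{1}

*her* is a pronoun, so Principle B applies: it must be free in its binding domain.
Binding domain of *her₃*: the embedded TP, whose subject is Greta₂.
*Carmen₁* c-commands the pronoun but from outside its binding domain, and is not c-commanded by it → coindexation permitted.
*Greta₂* c-commands the pronoun within its binding domain → coindexation would violate Principle B.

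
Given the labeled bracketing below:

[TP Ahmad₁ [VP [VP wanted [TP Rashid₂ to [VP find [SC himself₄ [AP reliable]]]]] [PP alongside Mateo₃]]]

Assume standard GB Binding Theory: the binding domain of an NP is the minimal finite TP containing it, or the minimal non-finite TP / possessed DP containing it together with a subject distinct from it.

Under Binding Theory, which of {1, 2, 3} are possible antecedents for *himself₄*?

{2}

*himself* is an anaphor, so Principle A applies: it must be bound in its binding domain.
Binding domain of *himself₄*: the embedded TP, whose subject is Rashid₂.
*Ahmad₁* c-commands the anaphor but is outside its binding domain → cannot satisfy Principle A.
*Rashid₂* c-commands the anaphor within its binding domain → licit binder.
*Mateo₃* does not c-command the anaphor → cannot bind it.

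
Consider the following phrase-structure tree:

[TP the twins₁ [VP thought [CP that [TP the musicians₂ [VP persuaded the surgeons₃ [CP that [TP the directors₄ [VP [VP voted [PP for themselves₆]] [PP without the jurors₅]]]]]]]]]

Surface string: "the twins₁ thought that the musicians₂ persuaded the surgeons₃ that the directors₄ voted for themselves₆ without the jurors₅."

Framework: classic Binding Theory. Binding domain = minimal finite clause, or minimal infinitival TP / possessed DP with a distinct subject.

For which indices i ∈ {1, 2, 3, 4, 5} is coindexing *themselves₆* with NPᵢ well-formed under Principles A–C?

{4}

*themselves* is an anaphor, so Principle A applies: it must be bound in its binding domain.
Binding domain of *themselves₆*: the embedded TP, whose subject is the directors₄.
*the twins₁* c-commands the anaphor but is outside its binding domain → cannot satisfy Principle A.
*the musicians₂* c-commands the anaphor but is outside its binding domain → cannot satisfy Principle A.
*the surgeons₃* c-commands the anaphor but is outside its binding domain → cannot satisfy Principle A.
*the directors₄* c-commands the anaphor within its binding domain → licit binder.
*the jurors₅* does not c-command the anaphor → cannot bind it.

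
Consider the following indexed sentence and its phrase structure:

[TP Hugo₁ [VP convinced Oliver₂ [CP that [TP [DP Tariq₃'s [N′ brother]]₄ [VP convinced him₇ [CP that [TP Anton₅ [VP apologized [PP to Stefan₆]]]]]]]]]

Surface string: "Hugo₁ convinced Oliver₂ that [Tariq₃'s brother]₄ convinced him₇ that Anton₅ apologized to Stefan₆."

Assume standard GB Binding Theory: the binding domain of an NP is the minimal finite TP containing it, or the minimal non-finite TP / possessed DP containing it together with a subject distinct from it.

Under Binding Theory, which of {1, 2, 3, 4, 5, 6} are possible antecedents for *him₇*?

*him* is a pronoun, so Principle B applies: it must be free in its binding domain.
Binding domain of *him₇*: the embedded TP, whose subject is [Tariq₃'s brother]₄.
*Hugo₁* c-commands the pronoun but from outside its binding domain, and is not c-commanded by it → coindexation permitted.
*Oliver₂* c-commands the pronoun but from outside its binding domain, and is not c-commanded by it → coindexation permitted.
*Tariq₃* and the pronoun do not c-command one another → neither Principle B nor Principle C is at stake; coindexation permitted.
*[Tariq₃'s brother]₄* c-commands the pronoun within its binding domain → coindexation would violate Principle B.
*Anton₅*: the pronoun c-commands this R-expression → coindexation would violate Principle C on *Anton₅*.
*Stefan₆*: the pronoun c-commands this R-expression → coindexation would violate Principle C on *Stefan₆*.

{1, 2, 3}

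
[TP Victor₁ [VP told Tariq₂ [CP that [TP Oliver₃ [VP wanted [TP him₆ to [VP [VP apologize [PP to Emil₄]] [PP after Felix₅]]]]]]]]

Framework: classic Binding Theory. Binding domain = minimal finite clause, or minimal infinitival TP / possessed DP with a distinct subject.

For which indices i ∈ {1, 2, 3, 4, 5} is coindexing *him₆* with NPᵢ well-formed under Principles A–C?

*him* is a pronoun, so Principle B applies: it must be free in its binding domain.
Binding domain of *him₆*: the embedded TP, whose subject is Oliver₃.
*Victor₁* c-commands the pronoun but from outside its binding domain, and is not c-commanded by it → coindexation permitted.
*Tariq₂* c-commands the pronoun but from outside its binding domain, and is not c-commanded by it → coindexation permitted.
*Oliver₃* c-commands the pronoun within its binding domain → coindexation would violate Principle B.
*Emil₄*: the pronoun c-commands this R-expression → coindexation would violate Principle C on *Emil₄*.
*Felix₅*: the pronoun c-commands this R-expression → coindexation would violate Principle C on *Felix₅*.

{1, 2}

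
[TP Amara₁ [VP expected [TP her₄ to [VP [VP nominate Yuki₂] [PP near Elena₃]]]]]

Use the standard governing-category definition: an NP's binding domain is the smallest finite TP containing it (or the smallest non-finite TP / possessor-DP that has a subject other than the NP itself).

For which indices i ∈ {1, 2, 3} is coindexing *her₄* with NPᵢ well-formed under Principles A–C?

*her* is a pronoun, so Principle B applies: it must be free in its binding domain.
Binding domain of *her₄*: the matrix TP, whose subject is Amara₁.
*Amara₁* c-commands the pronoun within its binding domain → coindexation would violate Principle B.
*Yuki₂*: the pronoun c-commands this R-expression → coindexation would violate Principle C on *Yuki₂*.
*Elena₃*: the pronoun c-commands this R-expression → coindexation would violate Principle C on *Elena₃*.

none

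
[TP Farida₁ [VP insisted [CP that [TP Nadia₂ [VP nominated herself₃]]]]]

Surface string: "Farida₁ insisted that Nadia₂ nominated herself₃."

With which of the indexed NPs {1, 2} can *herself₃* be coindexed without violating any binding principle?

{2}

*herself* is an anaphor, so Principle A applies: it must be bound in its binding domain.
Binding domain of *herself₃*: the embedded TP, whose subject is Nadia₂.
*Farida₁* c-commands the anaphor but is outside its binding domain → cannot satisfy Principle A.
*Nadia₂* c-commands the anaphor within its binding domain → licit binder.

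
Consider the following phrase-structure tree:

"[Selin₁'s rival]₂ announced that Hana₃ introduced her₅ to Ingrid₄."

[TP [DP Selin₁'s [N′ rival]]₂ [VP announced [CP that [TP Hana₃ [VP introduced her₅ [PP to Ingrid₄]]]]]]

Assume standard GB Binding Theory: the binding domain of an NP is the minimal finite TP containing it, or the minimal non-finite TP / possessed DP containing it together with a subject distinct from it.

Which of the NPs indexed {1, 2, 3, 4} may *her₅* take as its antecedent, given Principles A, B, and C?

*her* is a pronoun, so Principle B applies: it must be free in its binding domain.
Binding domain of *her₅*: the embedded TP, whose subject is Hana₃.
*Selin₁* and the pronoun do not c-command one another → neither Principle B nor Principle C is at stake; coindexation permitted.
*[Selin₁'s rival]₂* c-commands the pronoun but from outside its binding domain, and is not c-commanded by it → coindexation permitted.
*Hana₃* c-commands the pronoun within its binding domain → coindexation would violate Principle B.
*Ingrid₄*: the pronoun c-commands this R-expression → coindexation would violate Principle C on *Ingrid₄*.

{1, 2}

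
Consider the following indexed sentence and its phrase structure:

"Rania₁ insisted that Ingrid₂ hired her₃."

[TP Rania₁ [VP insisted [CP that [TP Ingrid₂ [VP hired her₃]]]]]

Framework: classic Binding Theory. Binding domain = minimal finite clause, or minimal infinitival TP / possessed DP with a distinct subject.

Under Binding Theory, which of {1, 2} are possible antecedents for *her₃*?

*her* is a pronoun, so Principle B applies: it must be free in its binding domain.
Binding domain of *her₃*: the embedded TP, whose subject is Ingrid₂.
*Rania₁* c-commands the pronoun but from outside its binding domain, and is not c-commanded by it → coindexation permitted.
*Ingrid₂* c-commands the pronoun within its binding domain → coindexation would violate Principle B.

{1}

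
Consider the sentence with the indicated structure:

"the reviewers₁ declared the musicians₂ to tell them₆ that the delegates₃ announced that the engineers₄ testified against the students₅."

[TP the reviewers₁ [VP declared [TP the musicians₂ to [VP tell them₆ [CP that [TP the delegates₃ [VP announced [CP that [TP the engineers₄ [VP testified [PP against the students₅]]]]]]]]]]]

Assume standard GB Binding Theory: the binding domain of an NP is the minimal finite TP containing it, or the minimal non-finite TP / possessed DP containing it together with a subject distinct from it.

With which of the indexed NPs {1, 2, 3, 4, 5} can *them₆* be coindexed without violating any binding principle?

{1}

*them* is a pronoun, so Principle B applies: it must be free in its binding domain.
Binding domain of *them₆*: the embedded TP, whose subject is the musicians₂.
*the reviewers₁* c-commands the pronoun but from outside its binding domain, and is not c-commanded by it → coindexation permitted.
*the musicians₂* c-commands the pronoun within its binding domain → coindexation would violate Principle B.
*the delegates₃*: the pronoun c-commands this R-expression → coindexation would violate Principle C on *the delegates₃*.
*the engineers₄*: the pronoun c-commands this R-expression → coindexation would violate Principle C on *the engineers₄*.
*the students₅*: the pronoun c-commands this R-expression → coindexation would violate Principle C on *the students₅*.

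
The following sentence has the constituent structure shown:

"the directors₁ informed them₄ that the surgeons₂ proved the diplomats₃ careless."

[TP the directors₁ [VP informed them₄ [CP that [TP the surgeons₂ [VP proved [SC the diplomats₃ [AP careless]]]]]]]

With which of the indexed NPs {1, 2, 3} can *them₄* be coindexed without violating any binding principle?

*them* is a pronoun, so Principle B applies: it must be free in its binding domain.
Binding domain of *them₄*: the matrix TP, whose subject is the directors₁.
*the directors₁* c-commands the pronoun within its binding domain → coindexation would violate Principle B.
*the surgeons₂*: the pronoun c-commands this R-expression → coindexation would violate Principle C on *the surgeons₂*.
*the diplomats₃*: the pronoun c-commands this R-expression → coindexation would violate Principle C on *the diplomats₃*.

none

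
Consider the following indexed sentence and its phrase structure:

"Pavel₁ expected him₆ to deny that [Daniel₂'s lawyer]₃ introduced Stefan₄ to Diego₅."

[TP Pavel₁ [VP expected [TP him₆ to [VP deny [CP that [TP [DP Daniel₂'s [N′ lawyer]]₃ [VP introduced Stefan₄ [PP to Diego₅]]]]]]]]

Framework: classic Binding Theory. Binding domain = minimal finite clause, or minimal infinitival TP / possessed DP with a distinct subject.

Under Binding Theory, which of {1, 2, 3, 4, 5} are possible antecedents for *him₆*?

none

*him* is a pronoun, so Principle B applies: it must be free in its binding domain.
Binding domain of *him₆*: the matrix TP, whose subject is Pavel₁.
*Pavel₁* c-commands the pronoun within its binding domain → coindexation would violate Principle B.
*Daniel₂*: the pronoun c-commands this R-expression → coindexation would violate Principle C on *Daniel₂*.
*[Daniel₂'s lawyer]₃*: the pronoun c-commands this R-expression → coindexation would violate Principle C on *[Daniel₂'s lawyer]₃*.
*Stefan₄*: the pronoun c-commands this R-expression → coindexation would violate Principle C on *Stefan₄*.
*Diego₅*: the pronoun c-commands this R-expression → coindexation would violate Principle C on *Diego₅*.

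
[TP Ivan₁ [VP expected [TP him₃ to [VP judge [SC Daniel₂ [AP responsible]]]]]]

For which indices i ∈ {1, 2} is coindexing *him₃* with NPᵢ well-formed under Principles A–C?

*him* is a pronoun, so Principle B applies: it must be free in its binding domain.
Binding domain of *him₃*: the matrix TP, whose subject is Ivan₁.
*Ivan₁* c-commands the pronoun within its binding domain → coindexation would violate Principle B.
*Daniel₂*: the pronoun c-commands this R-expression → coindexation would violate Principle C on *Daniel₂*.

none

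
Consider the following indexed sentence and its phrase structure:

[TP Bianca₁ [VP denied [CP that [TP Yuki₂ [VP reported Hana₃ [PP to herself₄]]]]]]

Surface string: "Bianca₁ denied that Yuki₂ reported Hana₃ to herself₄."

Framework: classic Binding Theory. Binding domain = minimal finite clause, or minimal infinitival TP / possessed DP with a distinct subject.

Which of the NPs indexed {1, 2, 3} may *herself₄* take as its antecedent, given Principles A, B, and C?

*herself* is an anaphor, so Principle A applies: it must be bound in its binding domain.
Binding domain of *herself₄*: the embedded TP, whose subject is Yuki₂.
*Bianca₁* c-commands the anaphor but is outside its binding domain → cannot satisfy Principle A.
*Yuki₂* c-commands the anaphor within its binding domain → licit binder.
*Hana₃* c-commands the anaphor within its binding domain → licit binder.

{2, 3}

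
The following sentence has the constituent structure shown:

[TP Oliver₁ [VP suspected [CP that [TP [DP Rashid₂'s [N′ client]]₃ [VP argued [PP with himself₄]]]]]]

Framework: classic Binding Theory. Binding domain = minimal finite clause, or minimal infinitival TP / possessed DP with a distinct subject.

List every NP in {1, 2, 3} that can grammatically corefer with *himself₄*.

{3}

*himself* is an anaphor, so Principle A applies: it must be bound in its binding domain.
Binding domain of *himself₄*: the embedded TP, whose subject is [Rashid₂'s client]₃.
*Oliver₁* c-commands the anaphor but is outside its binding domain → cannot satisfy Principle A.
*Rashid₂* does not c-command the anaphor → cannot bind it.
*[Rashid₂'s client]₃* c-commands the anaphor within its binding domain → licit binder.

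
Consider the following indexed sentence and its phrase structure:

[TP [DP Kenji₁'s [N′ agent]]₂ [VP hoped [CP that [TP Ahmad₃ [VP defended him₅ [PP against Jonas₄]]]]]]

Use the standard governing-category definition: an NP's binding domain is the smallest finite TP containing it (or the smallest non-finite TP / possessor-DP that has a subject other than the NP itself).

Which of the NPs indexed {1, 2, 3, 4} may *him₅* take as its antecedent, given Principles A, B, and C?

{1, 2}

*him* is a pronoun, so Principle B applies: it must be free in its binding domain.
Binding domain of *him₅*: the embedded TP, whose subject is Ahmad₃.
*Kenji₁* and the pronoun do not c-command one another → neither Principle B nor Principle C is at stake; coindexation permitted.
*[Kenji₁'s agent]₂* c-commands the pronoun but from outside its binding domain, and is not c-commanded by it → coindexation permitted.
*Ahmad₃* c-commands the pronoun within its binding domain → coindexation would violate Principle B.
*Jonas₄*: the pronoun c-commands this R-expression → coindexation would violate Principle C on *Jonas₄*.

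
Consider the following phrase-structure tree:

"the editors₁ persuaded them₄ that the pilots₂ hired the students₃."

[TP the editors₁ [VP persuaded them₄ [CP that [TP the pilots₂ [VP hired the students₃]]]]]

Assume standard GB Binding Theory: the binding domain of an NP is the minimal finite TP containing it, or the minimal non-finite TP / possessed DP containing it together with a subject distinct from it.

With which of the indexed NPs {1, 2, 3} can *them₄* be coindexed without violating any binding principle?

none

*them* is a pronoun, so Principle B applies: it must be free in its binding domain.
Binding domain of *them₄*: the matrix TP, whose subject is the editors₁.
*the editors₁* c-commands the pronoun within its binding domain → coindexation would violate Principle B.
*the pilots₂*: the pronoun c-commands this R-expression → coindexation would violate Principle C on *the pilots₂*.
*the students₃*: the pronoun c-commands this R-expression → coindexation would violate Principle C on *the students₃*.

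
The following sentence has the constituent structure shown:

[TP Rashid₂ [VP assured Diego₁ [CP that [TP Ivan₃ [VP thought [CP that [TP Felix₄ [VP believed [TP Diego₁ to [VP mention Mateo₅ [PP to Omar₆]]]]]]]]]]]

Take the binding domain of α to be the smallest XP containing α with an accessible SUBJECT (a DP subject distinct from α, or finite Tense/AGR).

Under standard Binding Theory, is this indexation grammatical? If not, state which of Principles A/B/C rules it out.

Principle C

The two coindexed NPs are *Diego₁* (the higher occurrence) and *Diego₁* (the lower occurrence).
*Diego₁* (the lower occurrence) is an R-expression. Principle C requires it to be free everywhere.
*Diego₁* (the higher occurrence) c-commands it and carries the same index.
The R-expression is bound → Principle C violation.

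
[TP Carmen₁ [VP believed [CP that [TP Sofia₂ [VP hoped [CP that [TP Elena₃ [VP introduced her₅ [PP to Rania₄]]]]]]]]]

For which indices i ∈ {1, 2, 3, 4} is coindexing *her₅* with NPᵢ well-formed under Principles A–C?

*her* is a pronoun, so Principle B applies: it must be free in its binding domain.
Binding domain of *her₅*: the embedded TP, whose subject is Elena₃.
*Carmen₁* c-commands the pronoun but from outside its binding domain, and is not c-commanded by it → coindexation permitted.
*Sofia₂* c-commands the pronoun but from outside its binding domain, and is not c-commanded by it → coindexation permitted.
*Elena₃* c-commands the pronoun within its binding domain → coindexation would violate Principle B.
*Rania₄*: the pronoun c-commands this R-expression → coindexation would violate Principle C on *Rania₄*.

{1, 2}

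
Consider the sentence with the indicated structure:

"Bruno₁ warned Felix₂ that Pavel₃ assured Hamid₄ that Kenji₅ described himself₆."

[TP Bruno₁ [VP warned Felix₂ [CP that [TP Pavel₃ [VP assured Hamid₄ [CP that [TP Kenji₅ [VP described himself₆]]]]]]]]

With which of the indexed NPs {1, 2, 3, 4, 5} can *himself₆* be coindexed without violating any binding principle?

{5}

*himself* is an anaphor, so Principle A applies: it must be bound in its binding domain.
Binding domain of *himself₆*: the embedded TP, whose subject is Kenji₅.
*Bruno₁* c-commands the anaphor but is outside its binding domain → cannot satisfy Principle A.
*Felix₂* c-commands the anaphor but is outside its binding domain → cannot satisfy Principle A.
*Pavel₃* c-commands the anaphor but is outside its binding domain → cannot satisfy Principle A.
*Hamid₄* c-commands the anaphor but is outside its binding domain → cannot satisfy Principle A.
*Kenji₅* c-commands the anaphor within its binding domain → licit binder.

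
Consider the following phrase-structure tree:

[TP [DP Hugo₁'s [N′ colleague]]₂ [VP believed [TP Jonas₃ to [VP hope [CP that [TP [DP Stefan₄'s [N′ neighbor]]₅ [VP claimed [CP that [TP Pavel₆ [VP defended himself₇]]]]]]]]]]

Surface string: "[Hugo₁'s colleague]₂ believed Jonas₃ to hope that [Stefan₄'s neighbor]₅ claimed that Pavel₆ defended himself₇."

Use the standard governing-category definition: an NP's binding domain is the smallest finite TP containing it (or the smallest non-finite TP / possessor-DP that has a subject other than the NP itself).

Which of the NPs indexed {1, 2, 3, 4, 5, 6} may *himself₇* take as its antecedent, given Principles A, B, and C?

*himself* is an anaphor, so Principle A applies: it must be bound in its binding domain.
Binding domain of *himself₇*: the embedded TP, whose subject is Pavel₆.
*Hugo₁* does not c-command the anaphor → cannot bind it.
*[Hugo₁'s colleague]₂* c-commands the anaphor but is outside its binding domain → cannot satisfy Principle A.
*Jonas₃* c-commands the anaphor but is outside its binding domain → cannot satisfy Principle A.
*Stefan₄* does not c-command the anaphor → cannot bind it.
*[Stefan₄'s neighbor]₅* c-commands the anaphor but is outside its binding domain → cannot satisfy Principle A.
*Pavel₆* c-commands the anaphor within its binding domain → licit binder.

{6}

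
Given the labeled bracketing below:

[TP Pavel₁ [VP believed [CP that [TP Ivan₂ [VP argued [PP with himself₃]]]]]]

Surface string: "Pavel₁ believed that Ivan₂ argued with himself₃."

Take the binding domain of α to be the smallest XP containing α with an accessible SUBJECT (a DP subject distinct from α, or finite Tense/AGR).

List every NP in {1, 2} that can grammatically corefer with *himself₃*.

*himself* is an anaphor, so Principle A applies: it must be bound in its binding domain.
Binding domain of *himself₃*: the embedded TP, whose subject is Ivan₂.
*Pavel₁* c-commands the anaphor but is outside its binding domain → cannot satisfy Principle A.
*Ivan₂* c-commands the anaphor within its binding domain → licit binder.

{2}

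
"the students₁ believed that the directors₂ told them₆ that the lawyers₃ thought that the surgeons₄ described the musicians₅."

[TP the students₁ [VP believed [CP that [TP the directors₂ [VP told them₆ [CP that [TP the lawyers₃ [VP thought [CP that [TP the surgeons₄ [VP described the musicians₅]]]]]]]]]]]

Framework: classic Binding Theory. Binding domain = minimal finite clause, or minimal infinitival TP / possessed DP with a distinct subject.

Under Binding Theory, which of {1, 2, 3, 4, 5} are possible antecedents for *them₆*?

{1}

*them* is a pronoun, so Principle B applies: it must be free in its binding domain.
Binding domain of *them₆*: the embedded TP, whose subject is the directors₂.
*the students₁* c-commands the pronoun but from outside its binding domain, and is not c-commanded by it → coindexation permitted.
*the directors₂* c-commands the pronoun within its binding domain → coindexation would violate Principle B.
*the lawyers₃*: the pronoun c-commands this R-expression → coindexation would violate Principle C on *the lawyers₃*.
*the surgeons₄*: the pronoun c-commands this R-expression → coindexation would violate Principle C on *the surgeons₄*.
*the musicians₅*: the pronoun c-commands this R-expression → coindexation would violate Principle C on *the musicians₅*.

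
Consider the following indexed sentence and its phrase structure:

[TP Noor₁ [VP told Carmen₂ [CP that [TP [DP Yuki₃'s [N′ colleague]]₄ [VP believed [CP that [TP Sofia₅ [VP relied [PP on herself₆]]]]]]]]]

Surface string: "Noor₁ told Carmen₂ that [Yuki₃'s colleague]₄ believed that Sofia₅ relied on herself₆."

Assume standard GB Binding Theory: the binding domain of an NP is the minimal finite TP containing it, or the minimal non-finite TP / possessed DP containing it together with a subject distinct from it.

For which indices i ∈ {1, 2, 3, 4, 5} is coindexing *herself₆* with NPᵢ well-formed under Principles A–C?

{5}

*herself* is an anaphor, so Principle A applies: it must be bound in its binding domain.
Binding domain of *herself₆*: the embedded TP, whose subject is Sofia₅.
*Noor₁* c-commands the anaphor but is outside its binding domain → cannot satisfy Principle A.
*Carmen₂* c-commands the anaphor but is outside its binding domain → cannot satisfy Principle A.
*Yuki₃* does not c-command the anaphor → cannot bind it.
*[Yuki₃'s colleague]₄* c-commands the anaphor but is outside its binding domain → cannot satisfy Principle A.
*Sofia₅* c-commands the anaphor within its binding domain → licit binder.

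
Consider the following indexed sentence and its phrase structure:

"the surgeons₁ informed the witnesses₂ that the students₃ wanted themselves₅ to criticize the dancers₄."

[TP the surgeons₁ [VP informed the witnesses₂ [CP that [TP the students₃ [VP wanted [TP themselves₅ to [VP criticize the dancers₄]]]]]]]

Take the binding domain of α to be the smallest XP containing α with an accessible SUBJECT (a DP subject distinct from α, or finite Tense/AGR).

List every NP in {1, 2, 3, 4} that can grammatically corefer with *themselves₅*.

*themselves* is an anaphor, so Principle A applies: it must be bound in its binding domain.
Binding domain of *themselves₅*: the embedded TP, whose subject is the students₃.
*the surgeons₁* c-commands the anaphor but is outside its binding domain → cannot satisfy Principle A.
*the witnesses₂* c-commands the anaphor but is outside its binding domain → cannot satisfy Principle A.
*the students₃* c-commands the anaphor within its binding domain → licit binder.
*the dancers₄* does not c-command the anaphor → cannot bind it.

{3}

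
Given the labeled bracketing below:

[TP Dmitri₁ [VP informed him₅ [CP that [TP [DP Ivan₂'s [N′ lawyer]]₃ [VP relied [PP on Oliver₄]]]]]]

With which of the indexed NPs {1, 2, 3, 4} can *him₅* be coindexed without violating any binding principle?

*him* is a pronoun, so Principle B applies: it must be free in its binding domain.
Binding domain of *him₅*: the matrix TP, whose subject is Dmitri₁.
*Dmitri₁* c-commands the pronoun within its binding domain → coindexation would violate Principle B.
*Ivan₂*: the pronoun c-commands this R-expression → coindexation would violate Principle C on *Ivan₂*.
*[Ivan₂'s lawyer]₃*: the pronoun c-commands this R-expression → coindexation would violate Principle C on *[Ivan₂'s lawyer]₃*.
*Oliver₄*: the pronoun c-commands this R-expression → coindexation would violate Principle C on *Oliver₄*.

none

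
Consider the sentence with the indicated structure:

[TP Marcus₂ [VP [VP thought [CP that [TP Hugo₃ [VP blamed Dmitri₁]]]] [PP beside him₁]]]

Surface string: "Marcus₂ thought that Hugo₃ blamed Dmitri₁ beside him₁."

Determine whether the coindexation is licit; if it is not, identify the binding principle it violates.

grammatical

The two coindexed NPs are *Dmitri₁* and *him₁*.
*him₁* is a pronoun; its binding domain is the matrix TP, whose subject is Marcus₂. Within that domain it is c-commanded only by *Marcus₂*, which carries a different index — the pronoun is free locally, so Principle B holds.
*Dmitri₁* is an R-expression; *him₁* does not c-command it, and no other NP shares its index, so Principle C is satisfied.
All principles are respected.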